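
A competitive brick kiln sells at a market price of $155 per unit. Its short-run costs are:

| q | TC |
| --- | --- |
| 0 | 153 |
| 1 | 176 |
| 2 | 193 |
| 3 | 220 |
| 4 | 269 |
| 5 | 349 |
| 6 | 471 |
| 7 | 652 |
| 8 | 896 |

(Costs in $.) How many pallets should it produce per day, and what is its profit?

Compute π = P·q − TC at each output: q=0: -153; q=1: -21; q=2: 117; q=3: 245; q=4: 351; q=5: 426; q=6: 459; q=7: 433; q=8: 344.
Profit is maximized at q = 6. AVC there is 318/6 = $53 ≤ P, so producing beats shutting down (which would give -$153).

q = 6; profit = $459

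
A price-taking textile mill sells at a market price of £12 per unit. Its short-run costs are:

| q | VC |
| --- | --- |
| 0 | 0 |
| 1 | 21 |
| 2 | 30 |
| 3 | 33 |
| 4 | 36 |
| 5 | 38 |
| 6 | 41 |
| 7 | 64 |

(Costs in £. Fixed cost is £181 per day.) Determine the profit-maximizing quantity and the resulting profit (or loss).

Profit at each row (π = 12q − TC): q=0: -181; q=1: -190; q=2: -187; q=3: -178; q=4: -169; q=5: -159; q=6: -150; q=7: -161.
Profit is maximized at q = 6. AVC there is 41/6 = £6.83 ≤ P, so producing beats shutting down (which would give -£181).

q = 6; profit = -£150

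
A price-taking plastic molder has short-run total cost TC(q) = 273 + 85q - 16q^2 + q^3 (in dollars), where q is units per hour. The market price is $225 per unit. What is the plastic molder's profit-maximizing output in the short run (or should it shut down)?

Variable cost is VC = 85q - 16q^2 + q^3, so AVC = VC/q = 85 - 16q + q^2 and MC = dTC/dq = 85 - 32q + 3q^2.
The AVC parabola has its vertex at q = 16/2 = 8, where AVC = 85 - 16·8 + 8^2 = $21.
Since P = $225 ≥ min AVC = $21, price covers variable cost and the firm should produce.
Solving P = MC: -140 - 32q + 3q^2 = 0 ⇒ q = -10/3 or 14. On the upward-sloping branch, q* = 14.
Check: AVC at q = 14 is $57 ≤ P, so revenue covers variable cost.
Profit = P·q − TC = 225·14 − 1071 = $2079.

Produce at q = 14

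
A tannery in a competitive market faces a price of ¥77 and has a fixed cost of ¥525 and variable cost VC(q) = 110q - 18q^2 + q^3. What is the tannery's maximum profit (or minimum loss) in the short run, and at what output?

AVC = 110 - 18q + q^2 has its minimum ¥29 at q = 9; price ¥77 clears that bar, so the firm operates.
With MC = 110 - 36q + 3q^2, P = MC on the upward-sloping part at q* = 11.
TR = 77·11 = 847. TC = 525 + 363 = 888. Profit = 847 − 888 = -¥41.
That loss of ¥41 beats the ¥525 the firm would lose by shutting down; producing recovers ¥484 of fixed cost.

Profit = -¥41 at q = 11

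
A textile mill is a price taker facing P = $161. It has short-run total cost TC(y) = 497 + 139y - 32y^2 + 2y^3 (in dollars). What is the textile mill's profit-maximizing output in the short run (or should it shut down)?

Produce at y = 11

Strip out fixed cost: VC = 139y - 32y^2 + 2y^3. Then AVC = 139 - 32y + 2y^2 and MC = 139 - 64y + 6y^2.
The AVC parabola has its vertex at y = 32/4 = 8, where AVC = 139 - 32·8 + 2·8^2 = $11.
Since P = $161 ≥ min AVC = $11, price covers variable cost and the firm should produce.
Solving P = MC: -22 - 64y + 6y^2 = 0 ⇒ y = -1/3 or 11. On the upward-sloping branch, y* = 11.
Check: AVC at y = 11 is $29 ≤ P, so revenue covers variable cost.
Profit = P·y − TC = 161·11 − 816 = $955.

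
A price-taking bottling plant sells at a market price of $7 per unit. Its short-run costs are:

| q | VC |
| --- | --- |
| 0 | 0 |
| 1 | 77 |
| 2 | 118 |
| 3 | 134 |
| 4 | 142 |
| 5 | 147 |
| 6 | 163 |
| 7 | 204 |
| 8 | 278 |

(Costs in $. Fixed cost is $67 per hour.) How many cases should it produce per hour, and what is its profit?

Tabulate TR − TC: q=0: -67; q=1: -137; q=2: -171; q=3: -180; q=4: -181; q=5: -179; q=6: -188; q=7: -222; q=8: -289.
Profit is highest at q = 0. Equivalently, the lowest AVC in the table is 163/6 ≈ $27.17 at q = 6, and P = $7 falls below it — price never covers variable cost, so the firm shuts down and loses only its fixed cost.

q = 0 (shut down); profit = -$67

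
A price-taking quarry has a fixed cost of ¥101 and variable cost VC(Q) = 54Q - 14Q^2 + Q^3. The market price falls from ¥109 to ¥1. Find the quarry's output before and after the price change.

AVC = 54 - 14Q + Q^2, minimized at Q = 7 where min AVC = ¥5. MC = 54 - 28Q + 3Q^2.
At P = ¥109 ≥ min AVC, set P = MC on the rising branch: Q = 11.
At P = ¥1 < min AVC = ¥5, price no longer covers variable cost at any output, so the firm shuts down: Q = 0.

Output falls from 11 to 0 (the firm shuts down)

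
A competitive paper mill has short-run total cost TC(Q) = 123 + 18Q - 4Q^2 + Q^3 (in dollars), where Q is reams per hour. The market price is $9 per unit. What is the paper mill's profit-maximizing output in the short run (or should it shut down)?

Strip out fixed cost: VC = 18Q - 4Q^2 + Q^3. Then AVC = 18 - 4Q + Q^2 and MC = 18 - 8Q + 3Q^2.
The AVC parabola has its vertex at Q = 4/2 = 2, where AVC = 18 - 4·2 + 2^2 = $14.
P = $9 lies below min AVC = $14; no output level covers variable cost.
The firm minimizes its loss by shutting down and losing only its fixed cost of $123.

Shut down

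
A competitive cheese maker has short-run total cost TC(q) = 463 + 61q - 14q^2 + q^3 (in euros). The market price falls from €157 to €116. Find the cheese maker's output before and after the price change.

Output falls from 12 to 11

AVC = 61 - 14q + q^2, minimized at q = 7 where min AVC = €12. MC = 61 - 28q + 3q^2.
With P = €157 above the shutdown price, P = MC gives q = 12.
At P = €116 ≥ min AVC, set P = MC: q = 11. The firm stays open but cuts output.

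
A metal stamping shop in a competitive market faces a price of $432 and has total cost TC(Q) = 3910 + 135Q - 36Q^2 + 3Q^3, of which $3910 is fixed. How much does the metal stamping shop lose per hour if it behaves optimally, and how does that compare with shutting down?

Profit = -$280 at Q = 11

AVC = 135 - 36Q + 3Q^2 has its minimum $27 at Q = 6; price $432 clears that bar, so the firm operates.
MC = 135 - 72Q + 9Q^2. Setting P = MC and taking the root on the rising branch gives Q* = 11.
TR = 432·11 = 4752. TC = 3910 + 1122 = 5032. Profit = 4752 − 5032 = -$280.
By producing, the firm covers all variable cost plus $3630 of fixed cost; shutting down would lose the full $3910.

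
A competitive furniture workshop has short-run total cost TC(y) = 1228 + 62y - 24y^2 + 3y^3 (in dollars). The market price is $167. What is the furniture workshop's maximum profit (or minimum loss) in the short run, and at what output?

AVC = 62 - 24y + 3y^2; min AVC = $14 at y = 4. Since P = $167 ≥ min AVC, the firm produces.
MC = 62 - 48y + 9y^2. Setting P = MC and taking the root on the rising branch gives y* = 7.
TR = 167·7 = 1169. TC = 1228 + 287 = 1515. Profit = 1169 − 1515 = -$346.
Shutting down would mean losing the fixed cost of $1228, so operating at a loss of $346 is better by $882.

Profit = -$346 at y = 7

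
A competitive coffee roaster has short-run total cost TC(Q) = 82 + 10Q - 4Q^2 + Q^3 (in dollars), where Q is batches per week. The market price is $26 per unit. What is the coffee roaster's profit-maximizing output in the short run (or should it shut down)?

Strip out fixed cost: VC = 10Q - 4Q^2 + Q^3. Then AVC = 10 - 4Q + Q^2 and MC = 10 - 8Q + 3Q^2.
The AVC parabola has its vertex at Q = 4/2 = 2, where AVC = 10 - 4·2 + 2^2 = $6.
Since P = $26 ≥ min AVC = $6, price covers variable cost and the firm should produce.
P = MC gives -16 - 8Q + 3Q^2 = 0, with roots -4/3 and 4. Take the larger (rising MC): Q* = 4.
Check: AVC at Q = 4 is $10 ≤ P, so revenue covers variable cost.
Profit = P·Q − TC = 26·4 − 122 = -$18, a loss, but smaller than the $82 fixed cost the firm would lose by shutting down.

Produce at Q = 4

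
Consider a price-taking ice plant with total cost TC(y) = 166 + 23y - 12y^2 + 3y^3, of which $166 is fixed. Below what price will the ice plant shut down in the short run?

$11 per unit

Short-run supply begins at min AVC. From VC = 23y - 12y^2 + 3y^3, AVC = 23 - 12y + 3y^2.
dAVC/dy = -12 + 6y = 0 gives y = 2. min AVC = 23 - 12·2 + 3·2^2 = 11.
The firm shuts down for any P below $11.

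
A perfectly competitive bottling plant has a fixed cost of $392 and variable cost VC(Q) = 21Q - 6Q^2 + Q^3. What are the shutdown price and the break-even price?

Shutdown price = $12; break-even price = $84

Shutdown price = min AVC. AVC = 21 - 6Q + Q^2, with vertex at Q = 3 and minimum $12.
ATC = 392/Q + 21 - 6Q + Q^2. Setting dATC/dQ = −392/Q^2 − 6 + 2Q = 0 gives Q = 7 (since 2·7^3 − 6·7^2 = 392).
min ATC = 392/7 + 21 − 6·7 + 7^2 = $84. That is the break-even price.
Between these two prices the firm operates at a loss; above $84 it earns a profit.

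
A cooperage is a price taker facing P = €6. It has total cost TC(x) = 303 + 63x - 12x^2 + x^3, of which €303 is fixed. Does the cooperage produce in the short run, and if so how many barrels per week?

Strip out fixed cost: VC = 63x - 12x^2 + x^3. Then AVC = 63 - 12x + x^2 and MC = 63 - 24x + 3x^2.
AVC hits its minimum where MC = AVC, at x = 6, giving min AVC = 63 - 12·6 + 6^2 = €27.
Since P = €6 < min AVC = €27, price fails to cover variable cost at any output.
Best response: produce nothing and absorb the €303 fixed cost.

Shut down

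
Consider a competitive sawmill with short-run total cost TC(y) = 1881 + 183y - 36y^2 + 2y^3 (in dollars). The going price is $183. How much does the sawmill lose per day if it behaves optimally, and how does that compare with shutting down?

AVC = 183 - 36y + 2y^2; min AVC = $21 at y = 9. Since P = $183 ≥ min AVC, the firm produces.
With MC = 183 - 72y + 6y^2, P = MC on the upward-sloping part at y* = 12.
TR = 183·12 = 2196. TC = 1881 + 468 = 2349. Profit = 2196 − 2349 = -$153.
By producing, the firm covers all variable cost plus $1728 of fixed cost; shutting down would lose the full $1881.

Profit = -$153 at y = 12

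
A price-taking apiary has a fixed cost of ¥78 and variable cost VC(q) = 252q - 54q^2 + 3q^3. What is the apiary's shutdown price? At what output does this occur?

Short-run supply begins at min AVC. From VC = 252q - 54q^2 + 3q^3, AVC = 252 - 54q + 3q^2.
dAVC/dq = -54 + 6q = 0 gives q = 9. min AVC = 252 - 54·9 + 3·9^2 = 9.
The firm shuts down for any P below ¥9.

¥9 per unit, at q = 9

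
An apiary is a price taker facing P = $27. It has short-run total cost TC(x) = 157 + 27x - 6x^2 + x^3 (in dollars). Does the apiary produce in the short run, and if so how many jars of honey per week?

Strip out fixed cost: VC = 27x - 6x^2 + x^3. Then AVC = 27 - 6x + x^2 and MC = 27 - 12x + 3x^2.
AVC is minimized where dAVC/dx = -6 + 2x = 0, at x = 3; min AVC = 27 - 6·3 + 3^2 = $18.
Because $27 ≥ $18, revenue can cover variable cost; the firm operates.
P = MC gives -12x + 3x^2 = 0, with roots 0 and 4. Take the larger (rising MC): x* = 4.
Check: AVC at x = 4 is $19 ≤ P, so revenue covers variable cost.
Profit = P·x − TC = 27·4 − 233 = -$125, a loss, but smaller than the $157 fixed cost the firm would lose by shutting down.

Produce at x = 4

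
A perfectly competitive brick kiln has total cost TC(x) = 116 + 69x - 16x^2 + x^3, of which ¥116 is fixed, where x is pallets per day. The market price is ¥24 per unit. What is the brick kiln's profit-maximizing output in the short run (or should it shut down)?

Produce at x = 9

Strip out fixed cost: VC = 69x - 16x^2 + x^3. Then AVC = 69 - 16x + x^2 and MC = 69 - 32x + 3x^2.
AVC hits its minimum where MC = AVC, at x = 8, giving min AVC = 69 - 16·8 + 8^2 = ¥5.
Because ¥24 ≥ ¥5, revenue can cover variable cost; the firm operates.
Set P = MC: 24 = 69 - 32x + 3x^2 → 45 - 32x + 3x^2 = 0. The roots are x = 5/3 and x = 9; the profit-maximizing output is on the rising part of MC, so x* = 9.
Check: AVC at x = 9 is ¥6 ≤ P, so revenue covers variable cost.
Profit = P·x − TC = 24·9 − 170 = ¥46.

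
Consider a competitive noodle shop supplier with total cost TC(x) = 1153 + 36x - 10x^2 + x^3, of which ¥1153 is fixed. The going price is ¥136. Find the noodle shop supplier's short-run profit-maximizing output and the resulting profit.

Profit = -¥153 at x = 10

AVC = 36 - 10x + x^2 has its minimum ¥11 at x = 5; price ¥136 clears that bar, so the firm operates.
MC = 36 - 20x + 3x^2. Setting P = MC and taking the root on the rising branch gives x* = 10.
TR = 136·10 = 1360. TC = 1153 + 360 = 1513. Profit = 1360 − 1513 = -¥153.
By producing, the firm covers all variable cost plus ¥1000 of fixed cost; shutting down would lose the full ¥1153.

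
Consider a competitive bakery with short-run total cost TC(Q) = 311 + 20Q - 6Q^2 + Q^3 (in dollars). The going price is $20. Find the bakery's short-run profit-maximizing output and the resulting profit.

AVC = 20 - 6Q + Q^2 has its minimum $11 at Q = 3; price $20 clears that bar, so the firm operates.
MC = 20 - 12Q + 3Q^2. Setting P = MC and taking the root on the rising branch gives Q* = 4.
TR = 20·4 = 80. TC = 311 + 48 = 359. Profit = 80 − 359 = -$279.
By producing, the firm covers all variable cost plus $32 of fixed cost; shutting down would lose the full $311.

Profit = -$279 at Q = 4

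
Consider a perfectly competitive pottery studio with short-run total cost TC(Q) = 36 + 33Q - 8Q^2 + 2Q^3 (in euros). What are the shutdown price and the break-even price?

Shutdown price = €25; break-even price = €39

AVC = 33 - 8Q + 2Q^2; minimized at Q = 2, giving min AVC = €25. That is the shutdown price.
ATC = 36/Q + 33 - 8Q + 2Q^2. Setting dATC/dQ = −36/Q^2 − 8 + 4Q = 0 gives Q = 3 (since 4·3^3 − 8·3^2 = 36).
min ATC = 36/3 + 33 − 8·3 + 2·3^2 = €39. That is the break-even price.
Between these two prices the firm operates at a loss; above €39 it earns a profit.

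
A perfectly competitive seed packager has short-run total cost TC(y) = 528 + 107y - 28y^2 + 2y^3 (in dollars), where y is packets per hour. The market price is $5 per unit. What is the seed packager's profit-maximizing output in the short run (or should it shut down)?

Shut down

From TC, MC = TC'(y) = 107 - 56y + 6y^2 and AVC = VC/y = 107 - 28y + 2y^2.
AVC hits its minimum where MC = AVC, at y = 7, giving min AVC = 107 - 28·7 + 2·7^2 = $9.
Since P = $5 < min AVC = $9, price fails to cover variable cost at any output.
The firm minimizes its loss by shutting down and losing only its fixed cost of $528.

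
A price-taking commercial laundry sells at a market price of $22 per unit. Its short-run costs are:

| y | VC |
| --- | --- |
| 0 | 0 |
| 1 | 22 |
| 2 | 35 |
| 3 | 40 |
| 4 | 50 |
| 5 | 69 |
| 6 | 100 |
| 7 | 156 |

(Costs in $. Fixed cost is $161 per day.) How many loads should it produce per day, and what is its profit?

Tabulate TR − TC: y=0: -161; y=1: -161; y=2: -152; y=3: -135; y=4: -123; y=5: -120; y=6: -129; y=7: -163.
Profit is maximized at y = 5. AVC there is 69/5 = $13.80 ≤ P, so producing beats shutting down (which would give -$161).

y = 5; profit = -$120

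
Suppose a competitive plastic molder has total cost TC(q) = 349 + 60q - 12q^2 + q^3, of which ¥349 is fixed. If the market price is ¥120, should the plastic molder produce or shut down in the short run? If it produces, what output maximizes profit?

Produce at q = 10

Variable cost is VC = 60q - 12q^2 + q^3, so AVC = VC/q = 60 - 12q + q^2 and MC = dTC/dq = 60 - 24q + 3q^2.
AVC is minimized where dAVC/dq = -12 + 2q = 0, at q = 6; min AVC = 60 - 12·6 + 6^2 = ¥24.
P = ¥120 exceeds min AVC = ¥24, so the firm stays open.
Solving P = MC: -60 - 24q + 3q^2 = 0 ⇒ q = -2 or 10. On the upward-sloping branch, q* = 10.
Check: AVC at q = 10 is ¥40 ≤ P, so revenue covers variable cost.
Profit = P·q − TC = 120·10 − 749 = ¥451.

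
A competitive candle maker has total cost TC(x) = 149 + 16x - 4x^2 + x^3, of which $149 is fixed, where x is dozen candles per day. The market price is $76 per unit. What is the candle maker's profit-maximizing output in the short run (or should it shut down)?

From TC, MC = TC'(x) = 16 - 8x + 3x^2 and AVC = VC/x = 16 - 4x + x^2.
AVC is minimized where dAVC/dx = -4 + 2x = 0, at x = 2; min AVC = 16 - 4·2 + 2^2 = $12.
Because $76 ≥ $12, revenue can cover variable cost; the firm operates.
Solving P = MC: -60 - 8x + 3x^2 = 0 ⇒ x = -10/3 or 6. On the upward-sloping branch, x* = 6.
Check: AVC at x = 6 is $28 ≤ P, so revenue covers variable cost.
Profit = P·x − TC = 76·6 − 317 = $139.

Produce at x = 6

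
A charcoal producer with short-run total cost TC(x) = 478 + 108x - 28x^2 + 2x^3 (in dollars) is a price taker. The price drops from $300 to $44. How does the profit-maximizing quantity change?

Output falls from 12 to 8

MC = 108 - 56x + 6x^2; the shutdown threshold is min AVC = $10 (at x = 7).
At P = $300 ≥ min AVC, set P = MC on the rising branch: x = 12.
At P = $44 ≥ min AVC, set P = MC: x = 8. The firm stays open but cuts output.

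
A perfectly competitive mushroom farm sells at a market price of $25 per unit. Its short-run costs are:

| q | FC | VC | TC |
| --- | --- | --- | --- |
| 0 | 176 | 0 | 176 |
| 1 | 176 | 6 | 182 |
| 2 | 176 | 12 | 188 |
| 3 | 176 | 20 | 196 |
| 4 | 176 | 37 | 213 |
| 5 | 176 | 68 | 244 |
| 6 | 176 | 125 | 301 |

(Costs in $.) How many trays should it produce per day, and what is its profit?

q = 4; profit = -$113

Profit at each row (π = 25q − TC): q=0: -176; q=1: -157; q=2: -138; q=3: -121; q=4: -113; q=5: -119; q=6: -151.
Profit is maximized at q = 4. AVC there is 37/4 = $9.25 ≤ P, so producing beats shutting down (which would give -$176).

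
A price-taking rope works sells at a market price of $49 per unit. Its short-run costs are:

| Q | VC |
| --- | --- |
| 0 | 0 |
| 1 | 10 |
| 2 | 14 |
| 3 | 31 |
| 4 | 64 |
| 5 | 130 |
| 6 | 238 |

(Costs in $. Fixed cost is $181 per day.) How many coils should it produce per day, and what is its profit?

Compute π = P·Q − TC at each output: Q=0: -181; Q=1: -142; Q=2: -97; Q=3: -65; Q=4: -49; Q=5: -66; Q=6: -125.
Profit is maximized at Q = 4. AVC there is 64/4 = $16 ≤ P, so producing beats shutting down (which would give -$181).

Q = 4; profit = -$49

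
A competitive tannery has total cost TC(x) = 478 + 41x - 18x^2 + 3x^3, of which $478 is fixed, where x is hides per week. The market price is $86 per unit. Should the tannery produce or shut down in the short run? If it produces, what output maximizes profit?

Strip out fixed cost: VC = 41x - 18x^2 + 3x^3. Then AVC = 41 - 18x + 3x^2 and MC = 41 - 36x + 9x^2.
AVC is minimized where dAVC/dx = -18 + 6x = 0, at x = 3; min AVC = 41 - 18·3 + 3·3^2 = $14.
Since P = $86 ≥ min AVC = $14, price covers variable cost and the firm should produce.
Solving P = MC: -45 - 36x + 9x^2 = 0 ⇒ x = -1 or 5. On the upward-sloping branch, x* = 5.
Check: AVC at x = 5 is $26 ≤ P, so revenue covers variable cost.
Profit = P·x − TC = 86·5 − 608 = -$178, a loss, but smaller than the $478 fixed cost the firm would lose by shutting down.

Produce at x = 5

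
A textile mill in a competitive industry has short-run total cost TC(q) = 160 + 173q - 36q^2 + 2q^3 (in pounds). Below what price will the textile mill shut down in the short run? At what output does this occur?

The shutdown price is the minimum of AVC. VC = 173q - 36q^2 + 2q^3, so AVC = 173 - 36q + 2q^2.
dAVC/dq = -36 + 4q = 0 gives q = 9. min AVC = 173 - 36·9 + 2·9^2 = 11.
So the shutdown price is £11.

£11 per unit, at q = 9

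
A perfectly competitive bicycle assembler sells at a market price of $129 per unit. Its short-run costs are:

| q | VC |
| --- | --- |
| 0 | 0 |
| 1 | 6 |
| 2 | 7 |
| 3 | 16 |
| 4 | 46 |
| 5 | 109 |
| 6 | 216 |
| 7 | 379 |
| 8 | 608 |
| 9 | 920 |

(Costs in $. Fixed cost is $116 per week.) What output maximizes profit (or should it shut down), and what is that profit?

q = 6; profit = $442

Compute π = P·q − TC at each output: q=0: -116; q=1: 7; q=2: 135; q=3: 255; q=4: 354; q=5: 420; q=6: 442; q=7: 408; q=8: 308; q=9: 125.
Profit is maximized at q = 6. AVC there is 216/6 = $36 ≤ P, so producing beats shutting down (which would give -$116).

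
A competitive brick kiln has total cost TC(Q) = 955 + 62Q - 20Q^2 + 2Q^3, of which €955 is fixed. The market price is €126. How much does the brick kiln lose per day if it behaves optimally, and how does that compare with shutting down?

AVC = 62 - 20Q + 2Q^2; min AVC = €12 at Q = 5. Since P = €126 ≥ min AVC, the firm produces.
MC = 62 - 40Q + 6Q^2. Setting P = MC and taking the root on the rising branch gives Q* = 8.
TR = 126·8 = 1008. TC = 955 + 240 = 1195. Profit = 1008 − 1195 = -€187.
By producing, the firm covers all variable cost plus €768 of fixed cost; shutting down would lose the full €955.

Profit = -€187 at Q = 8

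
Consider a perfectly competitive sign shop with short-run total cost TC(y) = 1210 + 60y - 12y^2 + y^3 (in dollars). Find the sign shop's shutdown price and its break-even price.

AVC = 60 - 12y + y^2; minimized at y = 6, giving min AVC = $24. That is the shutdown price.
ATC = 1210/y + 60 - 12y + y^2. Setting dATC/dy = −1210/y^2 − 12 + 2y = 0 gives y = 11 (since 2·11^3 − 12·11^2 = 1210).
min ATC = 1210/11 + 60 − 12·11 + 11^2 = $159. That is the break-even price.
For $24 ≤ P < $159 the firm produces at a loss; below $24 it shuts down.

Shutdown price = $24; break-even price = $159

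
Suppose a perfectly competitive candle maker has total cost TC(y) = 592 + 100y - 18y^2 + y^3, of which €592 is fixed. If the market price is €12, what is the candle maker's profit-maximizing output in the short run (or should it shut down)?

From TC, MC = TC'(y) = 100 - 36y + 3y^2 and AVC = VC/y = 100 - 18y + y^2.
AVC hits its minimum where MC = AVC, at y = 9, giving min AVC = 100 - 18·9 + 9^2 = €19.
P = €12 lies below min AVC = €19; no output level covers variable cost.
The firm minimizes its loss by shutting down and losing only its fixed cost of €592.

Shut down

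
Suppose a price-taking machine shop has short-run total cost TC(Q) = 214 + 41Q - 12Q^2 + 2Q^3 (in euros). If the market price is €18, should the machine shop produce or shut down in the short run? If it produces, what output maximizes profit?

Variable cost is VC = 41Q - 12Q^2 + 2Q^3, so AVC = VC/Q = 41 - 12Q + 2Q^2 and MC = dTC/dQ = 41 - 24Q + 6Q^2.
AVC is minimized where dAVC/dQ = -12 + 4Q = 0, at Q = 3; min AVC = 41 - 12·3 + 2·3^2 = €23.
With P < min AVC (€18 < €23), every unit sold adds to the loss.
Best response: produce nothing and absorb the €214 fixed cost.

Shut down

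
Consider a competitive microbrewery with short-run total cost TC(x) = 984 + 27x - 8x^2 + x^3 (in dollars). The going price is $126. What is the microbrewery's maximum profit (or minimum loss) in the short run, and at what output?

AVC = 27 - 8x + x^2 has its minimum $11 at x = 4; price $126 clears that bar, so the firm operates.
MC = 27 - 16x + 3x^2. Setting P = MC and taking the root on the rising branch gives x* = 9.
TR = 126·9 = 1134. TC = 984 + 324 = 1308. Profit = 1134 − 1308 = -$174.
Shutting down would mean losing the fixed cost of $984, so operating at a loss of $174 is better by $810.

Profit = -$174 at x = 9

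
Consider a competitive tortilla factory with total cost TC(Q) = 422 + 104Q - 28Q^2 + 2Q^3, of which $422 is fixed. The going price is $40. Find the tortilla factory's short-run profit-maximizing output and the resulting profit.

AVC = 104 - 28Q + 2Q^2 has its minimum $6 at Q = 7; price $40 clears that bar, so the firm operates.
MC = 104 - 56Q + 6Q^2. Setting P = MC and taking the root on the rising branch gives Q* = 8.
TR = 40·8 = 320. TC = 422 + 64 = 486. Profit = 320 − 486 = -$166.
By producing, the firm covers all variable cost plus $256 of fixed cost; shutting down would lose the full $422.

Profit = -$166 at Q = 8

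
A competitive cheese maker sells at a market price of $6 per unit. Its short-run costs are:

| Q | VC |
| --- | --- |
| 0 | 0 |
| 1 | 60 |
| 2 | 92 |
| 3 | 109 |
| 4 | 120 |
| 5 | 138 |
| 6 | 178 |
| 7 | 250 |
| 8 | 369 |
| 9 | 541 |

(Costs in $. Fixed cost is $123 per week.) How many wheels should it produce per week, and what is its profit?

Q = 0 (shut down); profit = -$123

Compute π = P·Q − TC at each output: Q=0: -123; Q=1: -177; Q=2: -203; Q=3: -214; Q=4: -219; Q=5: -231; Q=6: -265; Q=7: -331; Q=8: -444; Q=9: -610.
Profit is highest at Q = 0. Equivalently, the lowest AVC in the table is 138/5 ≈ $27.60 at Q = 5, and P = $6 falls below it — price never covers variable cost, so the firm shuts down and loses only its fixed cost.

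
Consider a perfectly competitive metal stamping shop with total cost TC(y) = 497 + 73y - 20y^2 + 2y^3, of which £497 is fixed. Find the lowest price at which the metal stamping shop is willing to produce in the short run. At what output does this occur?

£23 per unit, at y = 5

The firm shuts down when price falls below the minimum of average variable cost. AVC = VC/y = 73 - 20y + 2y^2.
dAVC/dy = -20 + 4y = 0 gives y = 5. min AVC = 73 - 20·5 + 2·5^2 = 23.
For P < £23 the firm produces nothing.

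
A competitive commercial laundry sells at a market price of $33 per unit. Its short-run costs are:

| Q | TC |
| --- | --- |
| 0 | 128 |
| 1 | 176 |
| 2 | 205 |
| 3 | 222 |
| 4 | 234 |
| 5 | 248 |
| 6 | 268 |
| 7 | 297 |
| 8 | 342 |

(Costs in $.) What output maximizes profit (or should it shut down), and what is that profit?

Q = 7; profit = -$66

Compute π = P·Q − TC at each output: Q=0: -128; Q=1: -143; Q=2: -139; Q=3: -123; Q=4: -102; Q=5: -83; Q=6: -70; Q=7: -66; Q=8: -78.
Profit is maximized at Q = 7. AVC there is 169/7 = $24.14 ≤ P, so producing beats shutting down (which would give -$128).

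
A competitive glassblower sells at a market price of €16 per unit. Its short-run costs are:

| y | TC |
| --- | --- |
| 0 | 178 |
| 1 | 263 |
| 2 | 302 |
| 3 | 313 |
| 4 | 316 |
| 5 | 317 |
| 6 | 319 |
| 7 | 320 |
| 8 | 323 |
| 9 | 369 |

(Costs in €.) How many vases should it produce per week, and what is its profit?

y = 0 (shut down); profit = -€178

Tabulate TR − TC: y=0: -178; y=1: -247; y=2: -270; y=3: -265; y=4: -252; y=5: -237; y=6: -223; y=7: -208; y=8: -195; y=9: -225.
Profit is highest at y = 0. Equivalently, the lowest AVC in the table is 145/8 ≈ €18.12 at y = 8, and P = €16 falls below it — price never covers variable cost, so the firm shuts down and loses only its fixed cost.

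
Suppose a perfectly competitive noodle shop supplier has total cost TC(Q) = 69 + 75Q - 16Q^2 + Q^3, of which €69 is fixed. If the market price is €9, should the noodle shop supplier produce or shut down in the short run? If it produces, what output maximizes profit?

Shut down

Variable cost is VC = 75Q - 16Q^2 + Q^3, so AVC = VC/Q = 75 - 16Q + Q^2 and MC = dTC/dQ = 75 - 32Q + 3Q^2.
AVC hits its minimum where MC = AVC, at Q = 8, giving min AVC = 75 - 16·8 + 8^2 = €11.
With P < min AVC (€9 < €11), every unit sold adds to the loss.
Shutting down limits the loss to fixed cost, €69.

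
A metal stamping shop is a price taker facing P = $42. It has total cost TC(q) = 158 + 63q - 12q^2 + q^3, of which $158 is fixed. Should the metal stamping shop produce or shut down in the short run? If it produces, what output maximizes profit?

Strip out fixed cost: VC = 63q - 12q^2 + q^3. Then AVC = 63 - 12q + q^2 and MC = 63 - 24q + 3q^2.
AVC is minimized where dAVC/dq = -12 + 2q = 0, at q = 6; min AVC = 63 - 12·6 + 6^2 = $27.
P = $42 exceeds min AVC = $27, so the firm stays open.
P = MC gives 21 - 24q + 3q^2 = 0, with roots 1 and 7. Take the larger (rising MC): q* = 7.
Check: AVC at q = 7 is $28 ≤ P, so revenue covers variable cost.
Profit = P·q − TC = 42·7 − 354 = -$60, a loss, but smaller than the $158 fixed cost the firm would lose by shutting down.

Produce at q = 7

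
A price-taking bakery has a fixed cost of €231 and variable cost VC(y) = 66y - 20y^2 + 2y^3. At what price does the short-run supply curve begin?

€16 per unit

Short-run supply begins at min AVC. From VC = 66y - 20y^2 + 2y^3, AVC = 66 - 20y + 2y^2.
At the minimum of AVC, MC = AVC. MC = 66 - 40y + 6y^2; setting MC = AVC gives 4y^2 - 20y = 0, so y = 5. min AVC = 16.
The firm shuts down for any P below €16.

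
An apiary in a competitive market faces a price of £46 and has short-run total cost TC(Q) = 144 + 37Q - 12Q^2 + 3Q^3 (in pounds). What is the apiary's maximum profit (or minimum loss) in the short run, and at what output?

AVC = 37 - 12Q + 3Q^2; min AVC = £25 at Q = 2. Since P = £46 ≥ min AVC, the firm produces.
MC = 37 - 24Q + 9Q^2. Setting P = MC and taking the root on the rising branch gives Q* = 3.
TR = 46·3 = 138. TC = 144 + 84 = 228. Profit = 138 − 228 = -£90.
By producing, the firm covers all variable cost plus £54 of fixed cost; shutting down would lose the full £144.

Profit = -£90 at Q = 3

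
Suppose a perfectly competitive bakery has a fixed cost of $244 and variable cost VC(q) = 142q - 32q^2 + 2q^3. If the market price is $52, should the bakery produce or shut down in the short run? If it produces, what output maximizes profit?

Produce at q = 9

Variable cost is VC = 142q - 32q^2 + 2q^3, so AVC = VC/q = 142 - 32q + 2q^2 and MC = dTC/dq = 142 - 64q + 6q^2.
The AVC parabola has its vertex at q = 32/4 = 8, where AVC = 142 - 32·8 + 2·8^2 = $14.
Since P = $52 ≥ min AVC = $14, price covers variable cost and the firm should produce.
P = MC gives 90 - 64q + 6q^2 = 0, with roots 5/3 and 9. Take the larger (rising MC): q* = 9.
Check: AVC at q = 9 is $16 ≤ P, so revenue covers variable cost.
Profit = P·q − TC = 52·9 − 388 = $80.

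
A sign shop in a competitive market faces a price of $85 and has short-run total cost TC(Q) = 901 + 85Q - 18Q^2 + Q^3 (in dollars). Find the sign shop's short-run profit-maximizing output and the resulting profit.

Profit = -$37 at Q = 12

AVC = 85 - 18Q + Q^2 has its minimum $4 at Q = 9; price $85 clears that bar, so the firm operates.
MC = 85 - 36Q + 3Q^2. Setting P = MC and taking the root on the rising branch gives Q* = 12.
TR = 85·12 = 1020. TC = 901 + 156 = 1057. Profit = 1020 − 1057 = -$37.
That loss of $37 beats the $901 the firm would lose by shutting down; producing recovers $864 of fixed cost.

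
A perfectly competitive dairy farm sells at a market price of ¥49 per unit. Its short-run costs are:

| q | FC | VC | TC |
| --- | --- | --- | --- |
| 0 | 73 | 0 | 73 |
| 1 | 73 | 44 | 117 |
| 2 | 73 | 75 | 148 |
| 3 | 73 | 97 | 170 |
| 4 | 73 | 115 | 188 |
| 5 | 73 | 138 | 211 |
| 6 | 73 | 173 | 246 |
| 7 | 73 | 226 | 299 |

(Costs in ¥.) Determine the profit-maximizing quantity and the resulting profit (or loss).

Compute π = P·q − TC at each output: q=0: -73; q=1: -68; q=2: -50; q=3: -23; q=4: 8; q=5: 34; q=6: 48; q=7: 44.
Profit is maximized at q = 6. AVC there is 173/6 = ¥28.83 ≤ P, so producing beats shutting down (which would give -¥73).

q = 6; profit = ¥48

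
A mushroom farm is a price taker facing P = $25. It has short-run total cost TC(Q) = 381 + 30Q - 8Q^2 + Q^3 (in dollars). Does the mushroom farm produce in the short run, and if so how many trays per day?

Produce at Q = 5

Variable cost is VC = 30Q - 8Q^2 + Q^3, so AVC = VC/Q = 30 - 8Q + Q^2 and MC = dTC/dQ = 30 - 16Q + 3Q^2.
AVC hits its minimum where MC = AVC, at Q = 4, giving min AVC = 30 - 8·4 + 4^2 = $14.
P = $25 exceeds min AVC = $14, so the firm stays open.
P = MC gives 5 - 16Q + 3Q^2 = 0, with roots 1/3 and 5. Take the larger (rising MC): Q* = 5.
Check: AVC at Q = 5 is $15 ≤ P, so revenue covers variable cost.
Profit = P·Q − TC = 25·5 − 456 = -$331, a loss, but smaller than the $381 fixed cost the firm would lose by shutting down.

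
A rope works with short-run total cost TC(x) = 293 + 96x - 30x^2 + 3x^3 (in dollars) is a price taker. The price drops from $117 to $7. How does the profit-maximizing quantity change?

Output falls from 7 to 0 (the firm shuts down)

AVC = 96 - 30x + 3x^2, minimized at x = 5 where min AVC = $21. MC = 96 - 60x + 9x^2.
With P = $117 above the shutdown price, P = MC gives x = 7.
At P = $7 < min AVC = $21, price no longer covers variable cost at any output, so the firm shuts down: x = 0.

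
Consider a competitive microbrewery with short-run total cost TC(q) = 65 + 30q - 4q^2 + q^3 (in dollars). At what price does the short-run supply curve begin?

$26 per unit

Short-run supply begins at min AVC. From VC = 30q - 4q^2 + q^3, AVC = 30 - 4q + q^2.
dAVC/dq = -4 + 2q = 0 gives q = 2. min AVC = 30 - 4·2 + 2^2 = 26.
So the shutdown price is $26.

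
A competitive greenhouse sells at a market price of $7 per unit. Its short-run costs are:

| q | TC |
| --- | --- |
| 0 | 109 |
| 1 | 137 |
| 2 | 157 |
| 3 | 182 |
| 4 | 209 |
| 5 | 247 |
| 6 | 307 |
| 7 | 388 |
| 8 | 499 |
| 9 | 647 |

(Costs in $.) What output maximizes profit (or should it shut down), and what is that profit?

Profit at each row (π = 7q − TC): q=0: -109; q=1: -130; q=2: -143; q=3: -161; q=4: -181; q=5: -212; q=6: -265; q=7: -339; q=8: -443; q=9: -584.
Profit is highest at q = 0. Equivalently, the lowest AVC in the table is 48/2 ≈ $24 at q = 2, and P = $7 falls below it — price never covers variable cost, so the firm shuts down and loses only its fixed cost.

q = 0 (shut down); profit = -$109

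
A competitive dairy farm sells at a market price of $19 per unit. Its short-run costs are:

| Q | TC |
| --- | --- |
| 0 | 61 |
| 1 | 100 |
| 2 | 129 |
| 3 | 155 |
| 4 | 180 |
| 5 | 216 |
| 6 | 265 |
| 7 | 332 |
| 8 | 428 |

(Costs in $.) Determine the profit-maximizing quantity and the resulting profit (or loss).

Q = 0 (shut down); profit = -$61

Profit at each row (π = 19Q − TC): Q=0: -61; Q=1: -81; Q=2: -91; Q=3: -98; Q=4: -104; Q=5: -121; Q=6: -151; Q=7: -199; Q=8: -276.
Profit is highest at Q = 0. Equivalently, the lowest AVC in the table is 119/4 ≈ $29.75 at Q = 4, and P = $19 falls below it — price never covers variable cost, so the firm shuts down and loses only its fixed cost.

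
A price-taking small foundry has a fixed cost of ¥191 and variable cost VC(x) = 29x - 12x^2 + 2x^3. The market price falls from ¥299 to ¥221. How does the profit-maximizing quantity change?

AVC = 29 - 12x + 2x^2, minimized at x = 3 where min AVC = ¥11. MC = 29 - 24x + 6x^2.
With P = ¥299 above the shutdown price, P = MC gives x = 9.
At P = ¥221 ≥ min AVC, set P = MC: x = 8. The firm stays open but cuts output.

Output falls from 9 to 8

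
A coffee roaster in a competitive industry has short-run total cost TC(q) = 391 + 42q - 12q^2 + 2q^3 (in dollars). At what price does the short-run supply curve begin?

$24 per unit

The shutdown price is the minimum of AVC. VC = 42q - 12q^2 + 2q^3, so AVC = 42 - 12q + 2q^2.
At the minimum of AVC, MC = AVC. MC = 42 - 24q + 6q^2; setting MC = AVC gives 4q^2 - 12q = 0, so q = 3. min AVC = 24.
The firm shuts down for any P below $24.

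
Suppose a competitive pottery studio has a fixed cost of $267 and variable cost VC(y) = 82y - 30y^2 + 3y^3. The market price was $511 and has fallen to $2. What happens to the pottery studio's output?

Output falls from 11 to 0 (the firm shuts down)

MC = 82 - 60y + 9y^2; the shutdown threshold is min AVC = $7 (at y = 5).
At P = $511 ≥ min AVC, set P = MC on the rising branch: y = 11.
At P = $2 < min AVC = $7, price no longer covers variable cost at any output, so the firm shuts down: y = 0.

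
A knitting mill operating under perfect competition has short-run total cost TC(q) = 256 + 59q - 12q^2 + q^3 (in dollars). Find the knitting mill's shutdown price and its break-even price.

AVC = 59 - 12q + q^2; minimized at q = 6, giving min AVC = $23. That is the shutdown price.
ATC = 256/q + 59 - 12q + q^2. Setting dATC/dq = −256/q^2 − 12 + 2q = 0 gives q = 8 (since 2·8^3 − 12·8^2 = 256).
min ATC = 256/8 + 59 − 12·8 + 8^2 = $59. That is the break-even price.
Between these two prices the firm operates at a loss; above $59 it earns a profit.

Shutdown price = $23; break-even price = $59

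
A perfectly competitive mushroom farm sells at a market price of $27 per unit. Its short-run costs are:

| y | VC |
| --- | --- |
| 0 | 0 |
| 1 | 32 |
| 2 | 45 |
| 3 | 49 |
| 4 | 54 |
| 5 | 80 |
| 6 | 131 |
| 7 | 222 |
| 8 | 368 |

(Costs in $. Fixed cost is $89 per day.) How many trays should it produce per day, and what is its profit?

y = 5; profit = -$34

Profit at each row (π = 27y − TC): y=0: -89; y=1: -94; y=2: -80; y=3: -57; y=4: -35; y=5: -34; y=6: -58; y=7: -122; y=8: -241.
Profit is maximized at y = 5. AVC there is 80/5 = $16 ≤ P, so producing beats shutting down (which would give -$89).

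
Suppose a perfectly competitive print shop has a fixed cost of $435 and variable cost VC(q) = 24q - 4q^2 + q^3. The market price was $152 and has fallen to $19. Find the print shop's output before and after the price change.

Output falls from 8 to 0 (the firm shuts down)

MC = 24 - 8q + 3q^2; the shutdown threshold is min AVC = $20 (at q = 2).
With P = $152 above the shutdown price, P = MC gives q = 8.
At P = $19 < min AVC = $20, price no longer covers variable cost at any output, so the firm shuts down: q = 0.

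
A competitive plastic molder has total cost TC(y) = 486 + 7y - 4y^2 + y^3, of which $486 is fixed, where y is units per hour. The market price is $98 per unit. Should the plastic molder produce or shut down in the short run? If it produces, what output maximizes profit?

Produce at y = 7

Variable cost is VC = 7y - 4y^2 + y^3, so AVC = VC/y = 7 - 4y + y^2 and MC = dTC/dy = 7 - 8y + 3y^2.
AVC hits its minimum where MC = AVC, at y = 2, giving min AVC = 7 - 4·2 + 2^2 = $3.
P = $98 exceeds min AVC = $3, so the firm stays open.
P = MC gives -91 - 8y + 3y^2 = 0, with roots -13/3 and 7. Take the larger (rising MC): y* = 7.
Check: AVC at y = 7 is $28 ≤ P, so revenue covers variable cost.
Profit = P·y − TC = 98·7 − 682 = $4.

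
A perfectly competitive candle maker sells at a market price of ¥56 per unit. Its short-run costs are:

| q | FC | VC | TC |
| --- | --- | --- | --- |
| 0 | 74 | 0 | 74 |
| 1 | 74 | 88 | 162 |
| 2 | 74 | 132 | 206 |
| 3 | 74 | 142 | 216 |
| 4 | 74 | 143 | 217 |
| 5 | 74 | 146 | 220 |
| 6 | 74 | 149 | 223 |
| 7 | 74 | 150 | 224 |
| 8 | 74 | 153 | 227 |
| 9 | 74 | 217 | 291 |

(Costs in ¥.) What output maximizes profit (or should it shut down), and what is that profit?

Compute π = P·q − TC at each output: q=0: -74; q=1: -106; q=2: -94; q=3: -48; q=4: 7; q=5: 60; q=6: 113; q=7: 168; q=8: 221; q=9: 213.
Profit is maximized at q = 8. AVC there is 153/8 = ¥19.12 ≤ P, so producing beats shutting down (which would give -¥74).

q = 8; profit = ¥221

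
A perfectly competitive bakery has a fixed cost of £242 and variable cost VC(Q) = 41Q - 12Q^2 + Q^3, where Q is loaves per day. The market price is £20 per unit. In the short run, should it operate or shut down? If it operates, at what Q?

From TC, MC = TC'(Q) = 41 - 24Q + 3Q^2 and AVC = VC/Q = 41 - 12Q + Q^2.
AVC is minimized where dAVC/dQ = -12 + 2Q = 0, at Q = 6; min AVC = 41 - 12·6 + 6^2 = £5.
Since P = £20 ≥ min AVC = £5, price covers variable cost and the firm should produce.
Set P = MC: 20 = 41 - 24Q + 3Q^2 → 21 - 24Q + 3Q^2 = 0. The roots are Q = 1 and Q = 7; the profit-maximizing output is on the rising part of MC, so Q* = 7.
Check: AVC at Q = 7 is £6 ≤ P, so revenue covers variable cost.
Profit = P·Q − TC = 20·7 − 284 = -£144, a loss, but smaller than the £242 fixed cost the firm would lose by shutting down.

Produce at Q = 7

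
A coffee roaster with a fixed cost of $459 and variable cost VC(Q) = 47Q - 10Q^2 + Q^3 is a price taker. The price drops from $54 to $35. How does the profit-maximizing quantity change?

MC = 47 - 20Q + 3Q^2; the shutdown threshold is min AVC = $22 (at Q = 5).
With P = $54 above the shutdown price, P = MC gives Q = 7.
At P = $35 ≥ min AVC, set P = MC: Q = 6. The firm stays open but cuts output.

Output falls from 7 to 6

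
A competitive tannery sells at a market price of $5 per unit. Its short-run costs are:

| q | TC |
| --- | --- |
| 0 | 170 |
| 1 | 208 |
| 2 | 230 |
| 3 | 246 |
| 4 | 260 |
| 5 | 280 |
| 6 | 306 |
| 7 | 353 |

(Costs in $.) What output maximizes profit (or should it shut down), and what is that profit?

Profit at each row (π = 5q − TC): q=0: -170; q=1: -203; q=2: -220; q=3: -231; q=4: -240; q=5: -255; q=6: -276; q=7: -318.
Profit is highest at q = 0. Equivalently, the lowest AVC in the table is 110/5 ≈ $22 at q = 5, and P = $5 falls below it — price never covers variable cost, so the firm shuts down and loses only its fixed cost.

q = 0 (shut down); profit = -$170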